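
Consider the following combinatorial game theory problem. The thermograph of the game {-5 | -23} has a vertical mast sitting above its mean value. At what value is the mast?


Game = {-5 | -23}, a switch {a | b} with numbers a > b.
Its thermograph has left wall a - t and right wall b + t, which meet at t = (a - b)/2, where both equal (a + b)/2. So the mast (mean value) is at (a + b)/2.
Mean = (-5 + (-23))/2 = -28/2 = -14

-14


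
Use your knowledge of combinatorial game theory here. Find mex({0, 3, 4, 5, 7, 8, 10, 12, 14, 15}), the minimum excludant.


Set = {0, 3, 4, 5, 7, 8, 10, 12, 14, 15}
0 is in the set.
1 is NOT in the set. This is the mex.
mex = 1

1


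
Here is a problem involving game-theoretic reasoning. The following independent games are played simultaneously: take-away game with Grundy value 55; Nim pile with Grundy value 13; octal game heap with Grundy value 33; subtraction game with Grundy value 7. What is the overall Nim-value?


By the Sprague-Grundy theorem, the Grundy value of a sum of games is the XOR of individual Grundy values.
take-away game: Grundy value = 55. Running XOR: 0 XOR 55 = 55
Nim pile: Grundy value = 13. Running XOR: 55 XOR 13 = 58
octal game heap: Grundy value = 33. Running XOR: 58 XOR 33 = 27
subtraction game: Grundy value = 7. Running XOR: 27 XOR 7 = 28
The combined Grundy value is 28.

28


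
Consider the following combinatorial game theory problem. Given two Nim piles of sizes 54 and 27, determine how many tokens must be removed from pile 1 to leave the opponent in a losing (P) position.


Piles: 54 and 27
Current XOR: 54 XOR 27 = 45 (non-zero, so this is an N-position).
To make the XOR zero, we need to find a move that balances the piles.
For pile 1 (size 54): target = 54 XOR 45 = 27
We reduce pile 1 from 54 to 27.
Tokens removed: 54 - 27 = 27
Verification: 27 XOR 27 = 0

27


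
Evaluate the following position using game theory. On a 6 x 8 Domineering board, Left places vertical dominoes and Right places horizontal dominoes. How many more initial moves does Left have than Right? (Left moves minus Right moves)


Board is 6 x 8 (rows x cols).
Left (vertical) placements: (rows-1) * cols = 5 * 8 = 40
Right (horizontal) placements: rows * (cols-1) = 6 * 7 = 42
Advantage = Left - Right = 40 - 42 = -2

-2


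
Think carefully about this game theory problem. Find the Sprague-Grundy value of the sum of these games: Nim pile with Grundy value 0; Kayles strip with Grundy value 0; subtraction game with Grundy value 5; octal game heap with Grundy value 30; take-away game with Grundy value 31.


By the Sprague-Grundy theorem, the Grundy value of a sum of games is the XOR of individual Grundy values.
Nim pile: Grundy value = 0. Running XOR: 0 XOR 0 = 0
Kayles strip: Grundy value = 0. Running XOR: 0 XOR 0 = 0
subtraction game: Grundy value = 5. Running XOR: 0 XOR 5 = 5
octal game heap: Grundy value = 30. Running XOR: 5 XOR 30 = 27
take-away game: Grundy value = 31. Running XOR: 27 XOR 31 = 4
The combined Grundy value is 4.

4


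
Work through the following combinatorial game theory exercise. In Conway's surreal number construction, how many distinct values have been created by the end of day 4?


Day 0: {|} = 0 is born. Count = 1.
Day n: the number of surreal numbers born by day n is 2^(n+1) - 1.
By day 0: 2^1 - 1 = 1
By day 1: 2^2 - 1 = 3
By day 2: 2^3 - 1 = 7
By day 3: 2^4 - 1 = 15
By day 4: 2^5 - 1 = 31
By day 4: 31 surreal numbers.

31


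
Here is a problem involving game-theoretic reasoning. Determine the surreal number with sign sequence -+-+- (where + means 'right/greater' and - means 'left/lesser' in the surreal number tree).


Sign expansion: -+-+-
Rule: track bounds (lo, hi), initially (-inf, +inf). On '+', the current value becomes lo and we move to the simplest number in (value, hi): value + 1 if hi = +inf, otherwise the midpoint (value + hi)/2. On '-', the current value becomes hi and we move to value - 1 if lo = -inf, otherwise the midpoint (lo + value)/2.
Start at 0.
Step 1: sign = -, move left. Bounds: (-inf, 0). Value = -1
Step 2: sign = +, move right. Bounds: (-1, 0). Value = -1/2
Step 3: sign = -, move left. Bounds: (-1, -1/2). Value = -3/4
Step 4: sign = +, move right. Bounds: (-3/4, -1/2). Value = -5/8
Step 5: sign = -, move left. Bounds: (-3/4, -5/8). Value = -11/16
The surreal number with sign expansion -+-+- is -11/16.

-11/16


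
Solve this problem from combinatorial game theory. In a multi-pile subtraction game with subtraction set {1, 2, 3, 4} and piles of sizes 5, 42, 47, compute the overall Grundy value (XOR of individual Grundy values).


Subtraction set: {1, 2, 3, 4}
For this subtraction set, G(n) = n mod 5 (period = max + 1 = 5).
Pile 1 (size 5): G(5) = 5 mod 5 = 0
Pile 2 (size 42): G(42) = 42 mod 5 = 2
Pile 3 (size 47): G(47) = 47 mod 5 = 2
Total Grundy value = XOR of all: 0 XOR 2 XOR 2 = 0

0


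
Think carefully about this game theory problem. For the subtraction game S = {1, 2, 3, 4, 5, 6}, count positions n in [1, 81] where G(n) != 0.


Subtraction set S = {1, 2, 3, 4, 5, 6}, so G(n) = n mod 7.
G(n) = 0 when n is a multiple of 7.
Multiples of 7 in [1, 81]: 11
N-positions (nonzero Grundy) = 81 - 11 = 70

70


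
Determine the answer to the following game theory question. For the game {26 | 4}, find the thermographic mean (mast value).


Game = {26 | 4}, a switch {a | b} with numbers a > b.
Its thermograph has left wall a - t and right wall b + t, which meet at t = (a - b)/2, where both equal (a + b)/2. So the mast (mean value) is at (a + b)/2.
Mean = (26 + (4))/2 = 30/2 = 15

15


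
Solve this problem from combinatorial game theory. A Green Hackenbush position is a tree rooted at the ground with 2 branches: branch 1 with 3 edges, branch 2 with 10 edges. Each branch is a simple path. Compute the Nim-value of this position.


The tree has 2 branches from the ground vertex.
In Green Hackenbush, the Nim-value of a simple path of length k is k.
Branch 1: length 3, Nim-value = 3
Branch 2: length 10, Nim-value = 10
Total Nim-value = XOR of all branch values:
0 XOR 3 = 3
3 XOR 10 = 9
Nim-value of the tree = 9

9


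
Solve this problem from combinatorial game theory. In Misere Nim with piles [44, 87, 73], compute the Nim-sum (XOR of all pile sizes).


We need the XOR (exclusive or) of all pile sizes.
After XOR-ing pile 1 (size 44): 0 XOR 44 = 44
After XOR-ing pile 2 (size 87): 44 XOR 87 = 123
After XOR-ing pile 3 (size 73): 123 XOR 73 = 50
The Nim-value of this position is 50.

50


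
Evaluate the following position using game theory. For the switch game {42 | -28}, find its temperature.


The game is {42 | -28}, a switch {a | b} with numbers a > b.
Cooling {a | b} by t gives {a - t | b + t}, which stops being hot when a - t = b + t, i.e. at t = (a - b)/2. So the temperature of a switch is (a - b)/2.
Temperature = (Left option - Right option) / 2
= (42 - (-28)) / 2
= 70 / 2
= 35

35


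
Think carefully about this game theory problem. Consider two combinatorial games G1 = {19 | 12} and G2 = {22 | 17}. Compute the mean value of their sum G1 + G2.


G1 = {19 | 12}, G2 = {22 | 17}
Each is a switch {a | b} with numbers a > b; its mean value is (a + b)/2, and mean value is additive over game sums: m(G1 + G2) = m(G1) + m(G2).
Mean of G1 = (19 + (12))/2 = 31/2 = 31/2
Mean of G2 = (22 + (17))/2 = 39/2 = 39/2
Mean of G1 + G2 = 31/2 + 39/2 = 35

35


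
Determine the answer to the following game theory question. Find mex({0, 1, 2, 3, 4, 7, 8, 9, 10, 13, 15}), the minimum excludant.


Set = {0, 1, 2, 3, 4, 7, 8, 9, 10, 13, 15}
0 is in the set.
1 is in the set.
2 is in the set.
3 is in the set.
4 is in the set.
5 is NOT in the set. This is the mex.
mex = 5

5


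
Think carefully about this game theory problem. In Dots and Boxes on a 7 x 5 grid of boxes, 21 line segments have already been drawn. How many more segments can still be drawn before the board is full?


Grid: 7 x 5 boxes, i.e. 8 rows and 6 columns of dots.
Horizontal edges: (rows + 1) * cols = 8 * 5 = 40
Vertical edges: rows * (cols + 1) = 7 * 6 = 42
Total edges: 40 + 42 = 82
Edges drawn: 21
Remaining: 82 - 21 = 61

61


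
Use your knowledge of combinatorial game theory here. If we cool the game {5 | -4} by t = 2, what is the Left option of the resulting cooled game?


Original game: {5 | -4} (a switch {a | b} with a > b).
Cooling by t (for t below the temperature (a - b)/2 = 9/2) taxes each move by t: {a | b} cooled by t is {a - t | b + t}.
Cooling amount: t = 2
Cooled Left option: 5 - 2 = 3
Cooled Right option: -4 + 2 = -2
Cooled game: {3 | -2}
Left option = 3

3


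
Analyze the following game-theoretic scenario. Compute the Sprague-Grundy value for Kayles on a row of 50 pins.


Kayles: a move removes 1 or 2 adjacent pins from a contiguous row.
Removing pins from a row of k leaves two independent rows (a, b) with a + b = k - 1 (one pin) or a + b = k - 2 (two pins); an end removal gives a = 0.
By Sprague-Grundy, G(k) = mex{ G(a) XOR G(b) } over all these splits. G(0) = 0.
G(1): splits (0,0):0^0=0 -> mex({0}) = 1
G(2): splits (0,1):0^1=1 (0,0):0^0=0 -> mex({0, 1}) = 2
G(3): splits (0,2):0^2=2 (1,1):1^1=0 (0,1):0^1=1 -> mex({0, 1, 2}) = 3
G(4): splits (0,3):0^3=3 (1,2):1^2=3 (0,2):0^2=2 (1,1):1^1=0 -> mex({0, 2, 3}) = 1
G(5): splits (0,4):0^1=1 (1,3):1^3=2 (2,2):2^2=0 (0,3):0^3=3 (1,2):1^2=3 -> mex({0, 1, 2, 3}) = 4
G(6) = mex({0, 1, 2, 4}) = 3
G(7) = mex({0, 1, 3, 4, 5}) = 2
G(8) = mex({0, 2, 3, 5, 6}) = 1
G(9) = mex({0, 1, 2, 3, 6, 7}) = 4
G(10) = mex({0, 1, 3, 4, 5, 7}) = 2
G(11) = mex({0, 1, 2, 3, 4, 5}) = 6
G(12) = mex({0, 1, 2, 3, 5, 6, 7}) = 4
G(13) = mex({0, 2, 3, 4, 6, 7}) = 1
G(14) = mex({0, 1, 4, 5, 6, 7}) = 2
G(15) = mex({0, 1, 2, 3, 4, 5, 6}) = 7
G(16) = mex({0, 2, 3, 5, 6, 7}) = 1
G(17) = mex({0, 1, 2, 3, 5, 6, 7}) = 4
G(18) = mex({0, 1, 2, 4, 5, 6}) = 3
G(19) = mex({0, 1, 3, 4, 5, 7}) = 2
G(20) = mex({0, 2, 3, 4, 5, 6, 7}) = 1
G(21) = mex({0, 1, 2, 3, 5, 6, 7}) = 4
G(22) = mex({0, 1, 2, 3, 4, 5, 7}) = 6
G(23) = mex({0, 1, 2, 3, 4, 5, 6}) = 7
G(24) = mex({0, 1, 2, 3, 5, 6, 7}) = 4
G(25) = mex({0, 2, 3, 4, 6, 7}) = 1
G(26) = mex({0, 1, 3, 4, 5, 6, 7}) = 2
G(27) = mex({0, 1, 2, 3, 4, 5, 6, 7}) = 8
G(28) = mex({0, 1, 2, 3, 4, 6, 7, 8}) = 5
G(29) = mex({0, 1, 2, 3, 5, 6, 7, 8, 9}) = 4
G(30) = mex({0, 1, 2, 3, 4, 5, 6, 9, 10}) = 7
G(31) = mex({0, 1, 3, 4, 5, 7, 10, 11}) = 2
G(32) = mex({0, 2, 3, 4, 5, 6, 7, 9, 11}) = 1
G(33) = mex({0, 1, 2, 3, 4, 5, 6, 7, 9, 12}) = 8
G(34) = mex({0, 1, 2, 3, 4, 5, 7, 8, 11, 12}) = 6
G(35) = mex({0, 1, 2, 3, 4, 5, 6, 8, 9, 10, 11}) = 7
G(36) = mex({0, 1, 2, 3, 5, 6, 7, 9, 10}) = 4
G(37) = mex({0, 2, 3, 4, 6, 7, 9, 10, 11, 12}) = 1
G(38) = mex({0, 1, 3, 4, 5, 6, 7, 9, 10, 11, 12}) = 2
G(39) = mex({0, 1, 2, 4, 5, 6, 7, 9, 10, 12, 14}) = 3
G(40) = mex({0, 2, 3, 4, 6, 7, 11, 12, 14}) = 1
G(41) = mex({0, 1, 2, 3, 5, 6, 7, 9, 10, 11, 12}) = 4
G(42) = mex({0, 1, 2, 3, 4, 5, 6, 9, 10}) = 7
G(43) = mex({0, 1, 3, 4, 5, 7, 9, 10, 12, 15}) = 2
G(44) = mex({0, 2, 3, 4, 5, 6, 7, 9, 10, 12, 15}) = 1
G(45) = mex({0, 1, 2, 3, 4, 5, 6, 7, 9, 10, 12, 14}) = 8
G(46) = mex({0, 1, 3, 4, 5, 7, 8, 11, 12, 14}) = 2
G(47) = mex({0, 1, 2, 3, 4, 5, 6, 8, 9, 10, 11, 12}) = 7
G(48) = mex({0, 1, 2, 3, 5, 6, 7, 9, 10}) = 4
G(49) = mex({0, 2, 3, 4, 6, 7, 9, 10, 11, 12, 15}) = 1
G(50) = mex({0, 1, 4, 5, 6, 7, 9, 11, 12, 14, 15}) = 2
Therefore G(50) = 2.

2


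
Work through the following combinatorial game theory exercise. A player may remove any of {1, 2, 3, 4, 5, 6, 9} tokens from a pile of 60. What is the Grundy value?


The subtraction set is S = {1, 2, 3, 4, 5, 6, 9}.
G(k) = mex{ G(k - s) : s in S, s <= k }. We compute iteratively: G(0) = 0.
G(1) = mex({0}) = 1
G(2) = mex({0, 1}) = 2
G(3) = mex({0, 1, 2}) = 3
G(4) = mex({0, 1, 2, 3}) = 4
G(5) = mex({0, 1, 2, 3, 4}) = 5
G(6) = mex({0, 1, 2, 3, 4, 5}) = 6
G(7) = mex({1, 2, 3, 4, 5, 6}) = 0
G(8) = mex({0, 2, 3, 4, 5, 6}) = 1
G(9) = mex({0, 1, 3, 4, 5, 6}) = 2
G(10) = mex({0, 1, 2, 4, 5, 6}) = 3
G(11) = mex({0, 1, 2, 3, 5, 6}) = 4
G(12) = mex({0, 1, 2, 3, 4, 6}) = 5
G(13) = mex({0, 1, 2, 3, 4, 5}) = 6
G(14) = mex({1, 2, 3, 4, 5, 6}) = 0
G(15) = mex({0, 2, 3, 4, 5, 6}) = 1
Observe that G(7)..G(15) = 0, 1, 2, 3, 4, 5, 6, 0, 1 repeats G(0)..G(8) = 0, 1, 2, 3, 4, 5, 6, 0, 1.
For k >= max(S) = 9, G(k) is determined by the previous 9 values G(k-9)..G(k-1); a window of 9 consecutive values has recurred shifted by 7, so by induction G(k + 7) = G(k) for all k >= 0: the sequence is periodic from the start with period 7.
One period: G(0..6) = 0, 1, 2, 3, 4, 5, 6.
60 mod 7 = 4, so G(60) = G(4) = 4.

4


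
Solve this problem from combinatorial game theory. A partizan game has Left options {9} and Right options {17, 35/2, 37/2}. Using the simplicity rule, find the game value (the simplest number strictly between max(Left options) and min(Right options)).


Left options: {9}, max = 9
Right options: {17, 35/2, 37/2}, min = 17
All options are numbers and max(Left) < min(Right), so by the simplicity theorem the value is the simplest (earliest-born) number strictly between 9 and 17.
Integers 10 through 16 all lie strictly between 9 and 17.
Among integers, the simplest (lowest birthday = smallest |n|; 0 is born on day 0, +-n on day n) is 10.
No non-integer in the interval can be simpler: if x is a non-integer in the interval, then floor(x) or ceil(x) also lies in the interval (the interval contains an integer), and both are proper prefixes of x's sign expansion, i.e. born earlier. So the game value is 10.
Game value = 10

10


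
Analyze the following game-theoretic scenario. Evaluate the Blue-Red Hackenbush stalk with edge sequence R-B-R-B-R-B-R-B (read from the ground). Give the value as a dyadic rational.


Edges (from ground): R-B-R-B-R-B-R-B
By Berlekamp's sign-expansion rule, a Blue-Red Hackenbush stalk has the value of the surreal number whose sign sequence is the edge sequence with B -> + and R -> -.
Sign sequence: -+-+-+-+
Trace the sign expansion in the surreal number tree, starting from 0:
Edge 1: R (sign -) -> bounds (-inf, 0), value = -1
Edge 2: B (sign +) -> bounds (-1, 0), value = -1/2
Edge 3: R (sign -) -> bounds (-1, -1/2), value = -3/4
Edge 4: B (sign +) -> bounds (-3/4, -1/2), value = -5/8
Edge 5: R (sign -) -> bounds (-3/4, -5/8), value = -11/16
Edge 6: B (sign +) -> bounds (-11/16, -5/8), value = -21/32
Edge 7: R (sign -) -> bounds (-11/16, -21/32), value = -43/64
Edge 8: B (sign +) -> bounds (-43/64, -21/32), value = -85/128
Game value = -85/128

-85/128


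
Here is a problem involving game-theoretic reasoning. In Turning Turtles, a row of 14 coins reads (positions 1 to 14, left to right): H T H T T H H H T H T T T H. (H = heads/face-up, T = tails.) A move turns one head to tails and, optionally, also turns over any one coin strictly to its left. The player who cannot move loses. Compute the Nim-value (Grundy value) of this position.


Coins: H T H T T H H H T H T T T H
Key fact: a single head at position k behaves exactly like a Nim heap of size k (turning it to T and optionally flipping a coin at j < k corresponds to moving the heap from k to j, or to 0), and heads combine as a disjunctive sum (two heads at the same place would cancel, matching j XOR j = 0). So the Nim-value is the XOR of the 1-indexed positions of the heads.
Face-up positions (1-indexed): [1, 3, 6, 7, 8, 10, 14]
XOR 0 with 1: 0 XOR 1 = 1
XOR 1 with 3: 1 XOR 3 = 2
XOR 2 with 6: 2 XOR 6 = 4
XOR 4 with 7: 4 XOR 7 = 3
XOR 3 with 8: 3 XOR 8 = 11
XOR 11 with 10: 11 XOR 10 = 1
XOR 1 with 14: 1 XOR 14 = 15
Nim-value = 15

15


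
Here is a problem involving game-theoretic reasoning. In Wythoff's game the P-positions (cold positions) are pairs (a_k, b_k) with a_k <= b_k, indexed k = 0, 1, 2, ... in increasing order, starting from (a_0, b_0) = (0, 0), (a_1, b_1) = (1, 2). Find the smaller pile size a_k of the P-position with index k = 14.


By Wythoff's theorem, a_k = floor(k * phi) and b_k = floor(k * phi^2) = a_k + k, where phi = (1 + sqrt(5))/2 is the golden ratio.
phi = (1 + sqrt(5))/2 = 1.618034
k = 14
k * phi = 14 * 1.618034 = 22.652476
a_14 = floor(k * phi) = 22

22


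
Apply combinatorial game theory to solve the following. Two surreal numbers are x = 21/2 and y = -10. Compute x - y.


x = 21/2, y = -10
Converting to common denominator: 2
x = 21/2, y = -20/2
x - y = 21/2 - -10 = 41/2

41/2


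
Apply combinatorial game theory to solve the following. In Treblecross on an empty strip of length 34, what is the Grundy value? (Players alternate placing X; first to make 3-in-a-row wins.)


Treblecross: place X on empty cells; 3-in-a-row wins.
Playing within two cells of an existing X lets the opponent win at once, so sensible play treats the cells i-2..i+2 around each X as dead. The player left with no safe cell loses, so this is a normal-play take-away game on strips of safe cells.
Placing X at cell i (0-indexed) of a strip of k safe cells leaves independent strips of sizes max(0, i-2) and max(0, k-i-3). Hence G(k) = mex{ G(max(0,i-2)) XOR G(max(0,k-i-3)) : 0 <= i < k }, with G(0) = 0.
G(1): splits (0,0):0^0=0 -> mex({0}) = 1
G(2): splits (0,0):0^0=0 -> mex({0}) = 1
G(3): splits (0,0):0^0=0 -> mex({0}) = 1
G(4): splits (0,1):0^1=1 (0,0):0^0=0 -> mex({0, 1}) = 2
G(5): splits (0,2):0^1=1 (0,1):0^1=1 (0,0):0^0=0 -> mex({0, 1}) = 2
G(6) = mex({1}) = 0
G(7) = mex({0, 1, 2}) = 3
G(8) = mex({0, 1, 2}) = 3
G(9) = mex({0, 2}) = 1
G(10) = mex({0, 2, 3}) = 1
G(11) = mex({0, 3}) = 1
G(12) = mex({1, 3}) = 0
G(13) = mex({0, 1, 2, 3}) = 4
G(14) = mex({0, 1, 2}) = 3
G(15) = mex({0, 1, 2}) = 3
G(16) = mex({0, 1, 2, 4}) = 3
G(17) = mex({0, 1, 3, 4}) = 2
G(18) = mex({0, 1, 3, 4}) = 2
G(19) = mex({0, 1, 3, 5}) = 2
G(20) = mex({0, 1, 2, 3, 5}) = 4
G(21) = mex({0, 1, 2, 3, 5}) = 4
G(22) = mex({1, 2, 6}) = 0
G(23) = mex({0, 1, 2, 3, 4, 6}) = 5
G(24) = mex({0, 1, 2, 3, 4}) = 5
G(25) = mex({0, 1, 3, 4, 7}) = 2
G(26) = mex({0, 1, 3, 4, 5, 7}) = 2
G(27) = mex({0, 1, 3, 5}) = 2
G(28) = mex({0, 1, 2, 5}) = 3
G(29) = mex({0, 1, 2, 4, 5, 6}) = 3
G(30) = mex({1, 2, 4, 6}) = 0
G(31) = mex({0, 1, 2, 3, 4, 6}) = 5
G(32) = mex({1, 2, 3, 4, 7}) = 0
G(33) = mex({0, 3, 7}) = 1
G(34) = mex({0, 2, 3, 5, 7}) = 1
Therefore G(34) = 1.

1


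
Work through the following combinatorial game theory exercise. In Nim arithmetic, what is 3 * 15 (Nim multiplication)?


Nim multiplication is bilinear over XOR: (u XOR v) * w = (u*w) XOR (v*w).
So we split each operand into its bit components and XOR the pairwise Nim products.
3 = 1 + 2 (as XOR of powers of 2).
15 = 1 + 2 + 4 + 8 (as XOR of powers of 2).
Using the standard Nim-product table on single bits:
  2*2 = 3,   2*4 = 8,   2*8 = 12,
  4*4 = 6,   4*8 = 11,  8*8 = 13,
and  1*x = x (identity), k*l = l*k (commutative).
Pairwise Nim products:
  1 * 1 = 1
  1 * 2 = 2
  1 * 4 = 4
  1 * 8 = 8
  2 * 1 = 2
  2 * 2 = 3
  2 * 4 = 8
  2 * 8 = 12
XOR them: 1 XOR 2 XOR 4 XOR 8 XOR 2 XOR 3 XOR 8 XOR 12 = 10.
Result: 3 * 15 = 10 (in Nim).

10


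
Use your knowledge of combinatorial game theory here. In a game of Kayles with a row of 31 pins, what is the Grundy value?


Kayles: a move removes 1 or 2 adjacent pins from a contiguous row.
Removing pins from a row of k leaves two independent rows (a, b) with a + b = k - 1 (one pin) or a + b = k - 2 (two pins); an end removal gives a = 0.
By Sprague-Grundy, G(k) = mex{ G(a) XOR G(b) } over all these splits. G(0) = 0.
G(1): splits (0,0):0^0=0 -> mex({0}) = 1
G(2): splits (0,1):0^1=1 (0,0):0^0=0 -> mex({0, 1}) = 2
G(3): splits (0,2):0^2=2 (1,1):1^1=0 (0,1):0^1=1 -> mex({0, 1, 2}) = 3
G(4): splits (0,3):0^3=3 (1,2):1^2=3 (0,2):0^2=2 (1,1):1^1=0 -> mex({0, 2, 3}) = 1
G(5): splits (0,4):0^1=1 (1,3):1^3=2 (2,2):2^2=0 (0,3):0^3=3 (1,2):1^2=3 -> mex({0, 1, 2, 3}) = 4
G(6) = mex({0, 1, 2, 4}) = 3
G(7) = mex({0, 1, 3, 4, 5}) = 2
G(8) = mex({0, 2, 3, 5, 6}) = 1
G(9) = mex({0, 1, 2, 3, 6, 7}) = 4
G(10) = mex({0, 1, 3, 4, 5, 7}) = 2
G(11) = mex({0, 1, 2, 3, 4, 5}) = 6
G(12) = mex({0, 1, 2, 3, 5, 6, 7}) = 4
G(13) = mex({0, 2, 3, 4, 6, 7}) = 1
G(14) = mex({0, 1, 4, 5, 6, 7}) = 2
G(15) = mex({0, 1, 2, 3, 4, 5, 6}) = 7
G(16) = mex({0, 2, 3, 5, 6, 7}) = 1
G(17) = mex({0, 1, 2, 3, 5, 6, 7}) = 4
G(18) = mex({0, 1, 2, 4, 5, 6}) = 3
G(19) = mex({0, 1, 3, 4, 5, 7}) = 2
G(20) = mex({0, 2, 3, 4, 5, 6, 7}) = 1
G(21) = mex({0, 1, 2, 3, 5, 6, 7}) = 4
G(22) = mex({0, 1, 2, 3, 4, 5, 7}) = 6
G(23) = mex({0, 1, 2, 3, 4, 5, 6}) = 7
G(24) = mex({0, 1, 2, 3, 5, 6, 7}) = 4
G(25) = mex({0, 2, 3, 4, 6, 7}) = 1
G(26) = mex({0, 1, 3, 4, 5, 6, 7}) = 2
G(27) = mex({0, 1, 2, 3, 4, 5, 6, 7}) = 8
G(28) = mex({0, 1, 2, 3, 4, 6, 7, 8}) = 5
G(29) = mex({0, 1, 2, 3, 5, 6, 7, 8, 9}) = 4
G(30) = mex({0, 1, 2, 3, 4, 5, 6, 9, 10}) = 7
G(31) = mex({0, 1, 3, 4, 5, 7, 10, 11}) = 2
Therefore G(31) = 2.

2


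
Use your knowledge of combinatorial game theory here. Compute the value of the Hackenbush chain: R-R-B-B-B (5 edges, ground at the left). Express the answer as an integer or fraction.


Edges (from ground): R-R-B-B-B
By Berlekamp's sign-expansion rule, a Blue-Red Hackenbush stalk has the value of the surreal number whose sign sequence is the edge sequence with B -> + and R -> -.
Sign sequence: --+++
Trace the sign expansion in the surreal number tree, starting from 0:
Edge 1: R (sign -) -> bounds (-inf, 0), value = -1
Edge 2: R (sign -) -> bounds (-inf, -1), value = -2
Edge 3: B (sign +) -> bounds (-2, -1), value = -3/2
Edge 4: B (sign +) -> bounds (-3/2, -1), value = -5/4
Edge 5: B (sign +) -> bounds (-5/4, -1), value = -9/8
Game value = -9/8

-9/8


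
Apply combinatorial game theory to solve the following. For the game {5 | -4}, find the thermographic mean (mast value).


Game = {5 | -4}, a switch {a | b} with numbers a > b.
Its thermograph has left wall a - t and right wall b + t, which meet at t = (a - b)/2, where both equal (a + b)/2. So the mast (mean value) is at (a + b)/2.
Mean = (5 + (-4))/2 = 1/2 = 1/2

1/2


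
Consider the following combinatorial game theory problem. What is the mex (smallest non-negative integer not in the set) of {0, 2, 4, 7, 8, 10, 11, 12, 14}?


Set = {0, 2, 4, 7, 8, 10, 11, 12, 14}
0 is in the set.
1 is NOT in the set. This is the mex.
mex = 1

1


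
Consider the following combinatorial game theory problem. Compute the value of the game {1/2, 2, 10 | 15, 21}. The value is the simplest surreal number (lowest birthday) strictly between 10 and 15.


Left options: {1/2, 2, 10}, max = 10
Right options: {15, 21}, min = 15
All options are numbers and max(Left) < min(Right), so by the simplicity theorem the value is the simplest (earliest-born) number strictly between 10 and 15.
Integers 11 through 14 all lie strictly between 10 and 15.
Among integers, the simplest (lowest birthday = smallest |n|; 0 is born on day 0, +-n on day n) is 11.
No non-integer in the interval can be simpler: if x is a non-integer in the interval, then floor(x) or ceil(x) also lies in the interval (the interval contains an integer), and both are proper prefixes of x's sign expansion, i.e. born earlier. So the game value is 11.
Game value = 11

11


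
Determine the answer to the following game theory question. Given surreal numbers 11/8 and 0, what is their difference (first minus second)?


x = 11/8, y = 0
Converting to common denominator: 8
x = 11/8, y = 0/8
x - y = 11/8 - 0 = 11/8

11/8


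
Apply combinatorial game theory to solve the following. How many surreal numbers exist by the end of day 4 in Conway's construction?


Day 0: {|} = 0 is born. Count = 1.
Day n: the number of surreal numbers born by day n is 2^(n+1) - 1.
By day 0: 2^1 - 1 = 1
By day 1: 2^2 - 1 = 3
By day 2: 2^3 - 1 = 7
By day 3: 2^4 - 1 = 15
By day 4: 2^5 - 1 = 31
By day 4: 31 surreal numbers.

31


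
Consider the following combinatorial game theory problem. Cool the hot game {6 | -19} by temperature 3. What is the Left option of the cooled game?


Original game: {6 | -19} (a switch {a | b} with a > b).
Cooling by t (for t below the temperature (a - b)/2 = 25/2) taxes each move by t: {a | b} cooled by t is {a - t | b + t}.
Cooling amount: t = 3
Cooled Left option: 6 - 3 = 3
Cooled Right option: -19 + 3 = -16
Cooled game: {3 | -16}
Left option = 3

3


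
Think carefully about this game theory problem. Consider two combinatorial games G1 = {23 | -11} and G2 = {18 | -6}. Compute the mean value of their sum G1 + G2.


G1 = {23 | -11}, G2 = {18 | -6}
Each is a switch {a | b} with numbers a > b; its mean value is (a + b)/2, and mean value is additive over game sums: m(G1 + G2) = m(G1) + m(G2).
Mean of G1 = (23 + (-11))/2 = 12/2 = 6
Mean of G2 = (18 + (-6))/2 = 12/2 = 6
Mean of G1 + G2 = 6 + 6 = 12

12


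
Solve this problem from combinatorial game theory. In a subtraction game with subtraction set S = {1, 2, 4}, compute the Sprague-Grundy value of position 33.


The subtraction set is S = {1, 2, 4}.
G(k) = mex{ G(k - s) : s in S, s <= k }. We compute iteratively: G(0) = 0.
G(1) = mex({0}) = 1
G(2) = mex({0, 1}) = 2
G(3) = mex({1, 2}) = 0
G(4) = mex({0, 2}) = 1
G(5) = mex({0, 1}) = 2
G(6) = mex({1, 2}) = 0
Observe that G(3)..G(6) = 0, 1, 2, 0 repeats G(0)..G(3) = 0, 1, 2, 0.
For k >= max(S) = 4, G(k) is determined by the previous 4 values G(k-4)..G(k-1); a window of 4 consecutive values has recurred shifted by 3, so by induction G(k + 3) = G(k) for all k >= 0: the sequence is periodic from the start with period 3.
One period: G(0..2) = 0, 1, 2.
33 mod 3 = 0, so G(33) = G(0) = 0.

0


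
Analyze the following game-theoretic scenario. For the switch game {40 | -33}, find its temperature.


The game is {40 | -33}, a switch {a | b} with numbers a > b.
Cooling {a | b} by t gives {a - t | b + t}, which stops being hot when a - t = b + t, i.e. at t = (a - b)/2. So the temperature of a switch is (a - b)/2.
Temperature = (Left option - Right option) / 2
= (40 - (-33)) / 2
= 73 / 2
= 73/2

73/2


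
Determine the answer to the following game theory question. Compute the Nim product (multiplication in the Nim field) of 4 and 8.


Nim multiplication is bilinear over XOR: (u XOR v) * w = (u*w) XOR (v*w).
So we split each operand into its bit components and XOR the pairwise Nim products.
4 = 4 (as XOR of powers of 2).
8 = 8 (as XOR of powers of 2).
Using the standard Nim-product table on single bits:
  2*2 = 3,   2*4 = 8,   2*8 = 12,
  4*4 = 6,   4*8 = 11,  8*8 = 13,
and  1*x = x (identity), k*l = l*k (commutative).
Pairwise Nim products:
  4 * 8 = 11
XOR them: 11 = 11.
Result: 4 * 8 = 11 (in Nim).

11


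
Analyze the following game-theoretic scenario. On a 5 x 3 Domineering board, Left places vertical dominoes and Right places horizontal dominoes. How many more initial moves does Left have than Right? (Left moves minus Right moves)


Board is 5 x 3 (rows x cols).
Left (vertical) placements: (rows-1) * cols = 4 * 3 = 12
Right (horizontal) placements: rows * (cols-1) = 5 * 2 = 10
Advantage = Left - Right = 12 - 10 = 2

2


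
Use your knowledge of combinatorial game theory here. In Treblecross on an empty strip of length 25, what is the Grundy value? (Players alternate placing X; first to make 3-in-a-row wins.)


Treblecross: place X on empty cells; 3-in-a-row wins.
Playing within two cells of an existing X lets the opponent win at once, so sensible play treats the cells i-2..i+2 around each X as dead. The player left with no safe cell loses, so this is a normal-play take-away game on strips of safe cells.
Placing X at cell i (0-indexed) of a strip of k safe cells leaves independent strips of sizes max(0, i-2) and max(0, k-i-3). Hence G(k) = mex{ G(max(0,i-2)) XOR G(max(0,k-i-3)) : 0 <= i < k }, with G(0) = 0.
G(1): splits (0,0):0^0=0 -> mex({0}) = 1
G(2): splits (0,0):0^0=0 -> mex({0}) = 1
G(3): splits (0,0):0^0=0 -> mex({0}) = 1
G(4): splits (0,1):0^1=1 (0,0):0^0=0 -> mex({0, 1}) = 2
G(5): splits (0,2):0^1=1 (0,1):0^1=1 (0,0):0^0=0 -> mex({0, 1}) = 2
G(6) = mex({1}) = 0
G(7) = mex({0, 1, 2}) = 3
G(8) = mex({0, 1, 2}) = 3
G(9) = mex({0, 2}) = 1
G(10) = mex({0, 2, 3}) = 1
G(11) = mex({0, 3}) = 1
G(12) = mex({1, 3}) = 0
G(13) = mex({0, 1, 2, 3}) = 4
G(14) = mex({0, 1, 2}) = 3
G(15) = mex({0, 1, 2}) = 3
G(16) = mex({0, 1, 2, 4}) = 3
G(17) = mex({0, 1, 3, 4}) = 2
G(18) = mex({0, 1, 3, 4}) = 2
G(19) = mex({0, 1, 3, 5}) = 2
G(20) = mex({0, 1, 2, 3, 5}) = 4
G(21) = mex({0, 1, 2, 3, 5}) = 4
G(22) = mex({1, 2, 6}) = 0
G(23) = mex({0, 1, 2, 3, 4, 6}) = 5
G(24) = mex({0, 1, 2, 3, 4}) = 5
G(25) = mex({0, 1, 3, 4, 7}) = 2
Therefore G(25) = 2.

2


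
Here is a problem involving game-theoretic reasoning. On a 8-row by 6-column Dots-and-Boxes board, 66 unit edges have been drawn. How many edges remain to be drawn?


Grid: 8 x 6 boxes, i.e. 9 rows and 7 columns of dots.
Horizontal edges: (rows + 1) * cols = 9 * 6 = 54
Vertical edges: rows * (cols + 1) = 8 * 7 = 56
Total edges: 54 + 56 = 110
Edges drawn: 66
Remaining: 110 - 66 = 44

44


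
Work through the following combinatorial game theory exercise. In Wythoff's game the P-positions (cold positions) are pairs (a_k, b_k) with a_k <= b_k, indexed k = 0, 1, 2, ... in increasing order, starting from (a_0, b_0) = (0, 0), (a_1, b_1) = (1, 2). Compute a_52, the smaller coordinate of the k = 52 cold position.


By Wythoff's theorem, a_k = floor(k * phi) and b_k = floor(k * phi^2) = a_k + k, where phi = (1 + sqrt(5))/2 is the golden ratio.
phi = (1 + sqrt(5))/2 = 1.618034
k = 52
k * phi = 52 * 1.618034 = 84.137767
a_52 = floor(k * phi) = 84

84


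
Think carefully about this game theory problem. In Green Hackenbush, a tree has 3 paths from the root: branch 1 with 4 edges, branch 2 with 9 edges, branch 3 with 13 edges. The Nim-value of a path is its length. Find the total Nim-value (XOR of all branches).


The tree has 3 branches from the ground vertex.
In Green Hackenbush, the Nim-value of a simple path of length k is k.
Branch 1: length 4, Nim-value = 4
Branch 2: length 9, Nim-value = 9
Branch 3: length 13, Nim-value = 13
Total Nim-value = XOR of all branch values:
0 XOR 4 = 4
4 XOR 9 = 13
13 XOR 13 = 0
Nim-value of the tree = 0

0


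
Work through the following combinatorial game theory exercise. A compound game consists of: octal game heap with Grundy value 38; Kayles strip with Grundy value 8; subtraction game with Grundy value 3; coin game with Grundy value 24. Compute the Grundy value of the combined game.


By the Sprague-Grundy theorem, the Grundy value of a sum of games is the XOR of individual Grundy values.
octal game heap: Grundy value = 38. Running XOR: 0 XOR 38 = 38
Kayles strip: Grundy value = 8. Running XOR: 38 XOR 8 = 46
subtraction game: Grundy value = 3. Running XOR: 46 XOR 3 = 45
coin game: Grundy value = 24. Running XOR: 45 XOR 24 = 53
The combined Grundy value is 53.

53


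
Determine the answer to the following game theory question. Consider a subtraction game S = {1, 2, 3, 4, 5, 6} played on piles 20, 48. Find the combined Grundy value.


Subtraction set: {1, 2, 3, 4, 5, 6}
For this subtraction set, G(n) = n mod 7 (period = max + 1 = 7).
Pile 1 (size 20): G(20) = 20 mod 7 = 6
Pile 2 (size 48): G(48) = 48 mod 7 = 6
Total Grundy value = XOR of all: 6 XOR 6 = 0

0


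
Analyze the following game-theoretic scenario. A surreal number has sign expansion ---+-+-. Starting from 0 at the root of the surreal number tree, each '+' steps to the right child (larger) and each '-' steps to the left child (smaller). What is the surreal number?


Sign expansion: ---+-+-
Rule: track bounds (lo, hi), initially (-inf, +inf). On '+', the current value becomes lo and we move to the simplest number in (value, hi): value + 1 if hi = +inf, otherwise the midpoint (value + hi)/2. On '-', the current value becomes hi and we move to value - 1 if lo = -inf, otherwise the midpoint (lo + value)/2.
Start at 0.
Step 1: sign = -, move left. Bounds: (-inf, 0). Value = -1
Step 2: sign = -, move left. Bounds: (-inf, -1). Value = -2
Step 3: sign = -, move left. Bounds: (-inf, -2). Value = -3
Step 4: sign = +, move right. Bounds: (-3, -2). Value = -5/2
Step 5: sign = -, move left. Bounds: (-3, -5/2). Value = -11/4
Step 6: sign = +, move right. Bounds: (-11/4, -5/2). Value = -21/8
Step 7: sign = -, move left. Bounds: (-11/4, -21/8). Value = -43/16
The surreal number with sign expansion ---+-+- is -43/16.

-43/16


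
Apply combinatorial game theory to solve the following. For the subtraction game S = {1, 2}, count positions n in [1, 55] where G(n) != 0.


Subtraction set S = {1, 2}, so G(n) = n mod 3.
G(n) = 0 when n is a multiple of 3.
Multiples of 3 in [1, 55]: 18
N-positions (nonzero Grundy) = 55 - 18 = 37

37


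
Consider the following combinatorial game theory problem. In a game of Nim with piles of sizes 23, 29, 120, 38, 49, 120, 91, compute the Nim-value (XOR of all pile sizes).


We need the XOR (exclusive or) of all pile sizes.
After XOR-ing pile 1 (size 23): 0 XOR 23 = 23
After XOR-ing pile 2 (size 29): 23 XOR 29 = 10
After XOR-ing pile 3 (size 120): 10 XOR 120 = 114
After XOR-ing pile 4 (size 38): 114 XOR 38 = 84
After XOR-ing pile 5 (size 49): 84 XOR 49 = 101
After XOR-ing pile 6 (size 120): 101 XOR 120 = 29
After XOR-ing pile 7 (size 91): 29 XOR 91 = 70
The Nim-value of this position is 70.

70


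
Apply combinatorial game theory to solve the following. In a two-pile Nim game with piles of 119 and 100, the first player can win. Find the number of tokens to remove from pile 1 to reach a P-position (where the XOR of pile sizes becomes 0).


Piles: 119 and 100
Current XOR: 119 XOR 100 = 19 (non-zero, so this is an N-position).
To make the XOR zero, we need to find a move that balances the piles.
For pile 1 (size 119): target = 119 XOR 19 = 100
We reduce pile 1 from 119 to 100.
Tokens removed: 119 - 100 = 19
Verification: 100 XOR 100 = 0

19


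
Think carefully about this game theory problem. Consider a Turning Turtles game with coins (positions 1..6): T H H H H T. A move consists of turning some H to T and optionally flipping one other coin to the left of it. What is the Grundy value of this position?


Coins: T H H H H T
Key fact: a single head at position k behaves exactly like a Nim heap of size k (turning it to T and optionally flipping a coin at j < k corresponds to moving the heap from k to j, or to 0), and heads combine as a disjunctive sum (two heads at the same place would cancel, matching j XOR j = 0). So the Nim-value is the XOR of the 1-indexed positions of the heads.
Face-up positions (1-indexed): [2, 3, 4, 5]
XOR 0 with 2: 0 XOR 2 = 2
XOR 2 with 3: 2 XOR 3 = 1
XOR 1 with 4: 1 XOR 4 = 5
XOR 5 with 5: 5 XOR 5 = 0
Nim-value = 0

0


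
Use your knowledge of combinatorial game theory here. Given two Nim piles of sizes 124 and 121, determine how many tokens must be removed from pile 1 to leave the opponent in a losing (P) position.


Piles: 124 and 121
Current XOR: 124 XOR 121 = 5 (non-zero, so this is an N-position).
To make the XOR zero, we need to find a move that balances the piles.
For pile 1 (size 124): target = 124 XOR 5 = 121
We reduce pile 1 from 124 to 121.
Tokens removed: 124 - 121 = 3
Verification: 121 XOR 121 = 0

3


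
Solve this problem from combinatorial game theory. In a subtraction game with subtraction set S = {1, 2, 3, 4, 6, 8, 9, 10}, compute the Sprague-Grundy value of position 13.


The subtraction set is S = {1, 2, 3, 4, 6, 8, 9, 10}.
G(k) = mex{ G(k - s) : s in S, s <= k }. We compute iteratively: G(0) = 0.
G(1) = mex({0}) = 1
G(2) = mex({0, 1}) = 2
G(3) = mex({0, 1, 2}) = 3
G(4) = mex({0, 1, 2, 3}) = 4
G(5) = mex({1, 2, 3, 4}) = 0
G(6) = mex({0, 2, 3, 4}) = 1
G(7) = mex({0, 1, 3, 4}) = 2
G(8) = mex({0, 1, 2, 4}) = 3
G(9) = mex({0, 1, 2, 3}) = 4
G(10) = mex({0, 1, 2, 3, 4}) = 5
G(11) = mex({0, 1, 2, 3, 4, 5}) = 6
G(12) = mex({1, 2, 3, 4, 5, 6}) = 0
G(13) = mex({0, 2, 3, 4, 5, 6}) = 1
Therefore G(13) = 1.

1


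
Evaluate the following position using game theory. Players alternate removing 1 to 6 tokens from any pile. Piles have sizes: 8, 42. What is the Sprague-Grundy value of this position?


Subtraction set: {1, 2, 3, 4, 5, 6}
For this subtraction set, G(n) = n mod 7 (period = max + 1 = 7).
Pile 1 (size 8): G(8) = 8 mod 7 = 1
Pile 2 (size 42): G(42) = 42 mod 7 = 0
Total Grundy value = XOR of all: 1 XOR 0 = 1

1


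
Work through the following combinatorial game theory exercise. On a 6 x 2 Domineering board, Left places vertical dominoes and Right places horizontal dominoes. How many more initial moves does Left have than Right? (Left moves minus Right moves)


Board is 6 x 2 (rows x cols).
Left (vertical) placements: (rows-1) * cols = 5 * 2 = 10
Right (horizontal) placements: rows * (cols-1) = 6 * 1 = 6
Advantage = Left - Right = 10 - 6 = 4

4


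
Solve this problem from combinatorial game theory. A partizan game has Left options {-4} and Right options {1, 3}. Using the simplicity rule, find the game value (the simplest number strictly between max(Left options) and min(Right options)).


Left options: {-4}, max = -4
Right options: {1, 3}, min = 1
All options are numbers and max(Left) < min(Right), so by the simplicity theorem the value is the simplest (earliest-born) number strictly between -4 and 1.
Integers -3 through 0 all lie strictly between -4 and 1.
Among integers, the simplest (lowest birthday = smallest |n|; 0 is born on day 0, +-n on day n) is 0.
No non-integer in the interval can be simpler: if x is a non-integer in the interval, then floor(x) or ceil(x) also lies in the interval (the interval contains an integer), and both are proper prefixes of x's sign expansion, i.e. born earlier. So the game value is 0.
Game value = 0

0


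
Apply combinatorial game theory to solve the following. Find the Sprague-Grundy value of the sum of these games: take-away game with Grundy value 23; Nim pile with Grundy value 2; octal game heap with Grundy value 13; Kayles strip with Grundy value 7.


By the Sprague-Grundy theorem, the Grundy value of a sum of games is the XOR of individual Grundy values.
take-away game: Grundy value = 23. Running XOR: 0 XOR 23 = 23
Nim pile: Grundy value = 2. Running XOR: 23 XOR 2 = 21
octal game heap: Grundy value = 13. Running XOR: 21 XOR 13 = 24
Kayles strip: Grundy value = 7. Running XOR: 24 XOR 7 = 31
The combined Grundy value is 31.

31


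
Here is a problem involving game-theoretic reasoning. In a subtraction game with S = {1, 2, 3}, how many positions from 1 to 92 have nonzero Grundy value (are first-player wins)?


Subtraction set S = {1, 2, 3}, so G(n) = n mod 4.
G(n) = 0 when n is a multiple of 4.
Multiples of 4 in [1, 92]: 23
N-positions (nonzero Grundy) = 92 - 23 = 69

69


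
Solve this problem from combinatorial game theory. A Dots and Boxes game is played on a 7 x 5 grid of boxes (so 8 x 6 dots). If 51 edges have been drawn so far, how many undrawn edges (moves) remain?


Grid: 7 x 5 boxes, i.e. 8 rows and 6 columns of dots.
Horizontal edges: (rows + 1) * cols = 8 * 5 = 40
Vertical edges: rows * (cols + 1) = 7 * 6 = 42
Total edges: 40 + 42 = 82
Edges drawn: 51
Remaining: 82 - 51 = 31

31


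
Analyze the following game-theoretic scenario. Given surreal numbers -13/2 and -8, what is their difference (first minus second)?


x = -13/2, y = -8
Converting to common denominator: 2
x = -13/2, y = -16/2
x - y = -13/2 - -8 = 3/2

3/2


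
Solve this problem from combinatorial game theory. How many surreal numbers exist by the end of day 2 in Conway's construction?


Day 0: {|} = 0 is born. Count = 1.
Day n: the number of surreal numbers born by day n is 2^(n+1) - 1.
By day 0: 2^1 - 1 = 1
By day 1: 2^2 - 1 = 3
By day 2: 2^3 - 1 = 7
By day 2: 7 surreal numbers.

7


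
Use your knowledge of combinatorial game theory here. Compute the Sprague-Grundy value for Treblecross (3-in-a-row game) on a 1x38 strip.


Treblecross: place X on empty cells; 3-in-a-row wins.
Playing within two cells of an existing X lets the opponent win at once, so sensible play treats the cells i-2..i+2 around each X as dead. The player left with no safe cell loses, so this is a normal-play take-away game on strips of safe cells.
Placing X at cell i (0-indexed) of a strip of k safe cells leaves independent strips of sizes max(0, i-2) and max(0, k-i-3). Hence G(k) = mex{ G(max(0,i-2)) XOR G(max(0,k-i-3)) : 0 <= i < k }, with G(0) = 0.
G(1): splits (0,0):0^0=0 -> mex({0}) = 1
G(2): splits (0,0):0^0=0 -> mex({0}) = 1
G(3): splits (0,0):0^0=0 -> mex({0}) = 1
G(4): splits (0,1):0^1=1 (0,0):0^0=0 -> mex({0, 1}) = 2
G(5): splits (0,2):0^1=1 (0,1):0^1=1 (0,0):0^0=0 -> mex({0, 1}) = 2
G(6) = mex({1}) = 0
G(7) = mex({0, 1, 2}) = 3
G(8) = mex({0, 1, 2}) = 3
G(9) = mex({0, 2}) = 1
G(10) = mex({0, 2, 3}) = 1
G(11) = mex({0, 3}) = 1
G(12) = mex({1, 3}) = 0
G(13) = mex({0, 1, 2, 3}) = 4
G(14) = mex({0, 1, 2}) = 3
G(15) = mex({0, 1, 2}) = 3
G(16) = mex({0, 1, 2, 4}) = 3
G(17) = mex({0, 1, 3, 4}) = 2
G(18) = mex({0, 1, 3, 4}) = 2
G(19) = mex({0, 1, 3, 5}) = 2
G(20) = mex({0, 1, 2, 3, 5}) = 4
G(21) = mex({0, 1, 2, 3, 5}) = 4
G(22) = mex({1, 2, 6}) = 0
G(23) = mex({0, 1, 2, 3, 4, 6}) = 5
G(24) = mex({0, 1, 2, 3, 4}) = 5
G(25) = mex({0, 1, 3, 4, 7}) = 2
G(26) = mex({0, 1, 3, 4, 5, 7}) = 2
G(27) = mex({0, 1, 3, 5}) = 2
G(28) = mex({0, 1, 2, 5}) = 3
G(29) = mex({0, 1, 2, 4, 5, 6}) = 3
G(30) = mex({1, 2, 4, 6}) = 0
G(31) = mex({0, 1, 2, 3, 4, 6}) = 5
G(32) = mex({1, 2, 3, 4, 7}) = 0
G(33) = mex({0, 3, 7}) = 1
G(34) = mex({0, 2, 3, 5, 7}) = 1
G(35) = mex({0, 2, 3, 5, 6}) = 1
G(36) = mex({0, 1, 2, 5, 6}) = 3
G(37) = mex({0, 1, 2, 4, 5, 6}) = 3
G(38) = mex({0, 1, 2, 4}) = 3
Therefore G(38) = 3.

3
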